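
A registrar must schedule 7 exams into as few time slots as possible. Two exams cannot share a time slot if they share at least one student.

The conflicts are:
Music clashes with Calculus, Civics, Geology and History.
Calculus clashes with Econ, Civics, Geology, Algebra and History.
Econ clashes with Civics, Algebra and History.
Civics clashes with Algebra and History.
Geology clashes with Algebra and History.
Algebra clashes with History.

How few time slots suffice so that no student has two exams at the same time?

5

Calculus, Econ, Civics, Algebra, History pairwise conflict, so at least 5 time slots are needed.
5 time slots suffice: time slot 1 → {Calculus}; time slot 2 → {History}; time slot 3 → {Civics, Geology}; time slot 4 → {Music, Algebra}; time slot 5 → {Econ}. Every pair that conflicts lands in different time slots.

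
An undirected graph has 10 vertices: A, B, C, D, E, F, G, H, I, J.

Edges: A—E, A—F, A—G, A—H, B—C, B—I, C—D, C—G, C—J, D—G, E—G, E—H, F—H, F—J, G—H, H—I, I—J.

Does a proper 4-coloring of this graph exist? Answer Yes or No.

The chromatic number is 4. A, E, G, H are pairwise adjacent (a clique of size 4), so at least 4 colors are needed.
A valid assignment using 4 colors: A=green, B=green, C=red, D=green, E=yellow, F=blue, G=blue, H=red, I=blue, J=green.
That is already a proper 4-coloring.

Yes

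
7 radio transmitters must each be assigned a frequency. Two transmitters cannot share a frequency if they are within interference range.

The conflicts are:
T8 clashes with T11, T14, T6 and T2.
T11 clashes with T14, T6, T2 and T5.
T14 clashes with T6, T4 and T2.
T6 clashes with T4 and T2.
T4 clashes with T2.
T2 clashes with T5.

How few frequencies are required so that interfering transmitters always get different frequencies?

T8, T11, T14, T6, T2 pairwise conflict, so at least 5 frequencies are needed.
5 frequencies suffice: frequency 1 → {T2}; frequency 2 → {T11, T4}; frequency 3 → {T14, T5}; frequency 4 → {T6}; frequency 5 → {T8}. No two conflicting transmitters share a frequency.

5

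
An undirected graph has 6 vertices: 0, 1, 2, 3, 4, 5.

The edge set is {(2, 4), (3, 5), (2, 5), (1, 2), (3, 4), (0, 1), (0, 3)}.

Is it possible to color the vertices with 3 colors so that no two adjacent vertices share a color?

The chromatic number is 3. The cycle 1-2-4-3-0-1 has odd length 5, so it cannot be 2-colored; at least 3 colors are needed.
3 colors suffice: color red → {2, 3}; color blue → {0, 4, 5}; color green → {1}.
That is already a proper 3-coloring.

Yes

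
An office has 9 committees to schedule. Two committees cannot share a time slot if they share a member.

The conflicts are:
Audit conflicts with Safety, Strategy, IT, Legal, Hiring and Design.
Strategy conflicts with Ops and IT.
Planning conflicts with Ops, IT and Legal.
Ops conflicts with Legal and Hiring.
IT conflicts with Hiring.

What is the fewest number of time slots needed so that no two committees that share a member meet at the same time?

3

Audit, IT, Hiring all conflict with each other, so at least 3 time slots are needed.
A valid assignment using 3 time slots: Audit=1, Safety=2, Strategy=3, Planning=3, Ops=1, IT=2, Legal=2, Hiring=3, Design=2. No two conflicting committees share a time slot.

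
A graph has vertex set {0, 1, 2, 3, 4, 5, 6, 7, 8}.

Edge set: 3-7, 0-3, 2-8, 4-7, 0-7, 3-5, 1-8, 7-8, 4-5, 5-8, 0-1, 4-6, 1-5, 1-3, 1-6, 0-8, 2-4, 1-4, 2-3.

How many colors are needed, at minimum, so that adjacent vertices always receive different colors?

3

1, 4, 5 form a triangle, so at least 3 colors are needed.
3 colors suffice: color a → {1, 2, 7}; color b → {3, 4, 8}; color c → {0, 5, 6}. No two adjacent vertices share a color.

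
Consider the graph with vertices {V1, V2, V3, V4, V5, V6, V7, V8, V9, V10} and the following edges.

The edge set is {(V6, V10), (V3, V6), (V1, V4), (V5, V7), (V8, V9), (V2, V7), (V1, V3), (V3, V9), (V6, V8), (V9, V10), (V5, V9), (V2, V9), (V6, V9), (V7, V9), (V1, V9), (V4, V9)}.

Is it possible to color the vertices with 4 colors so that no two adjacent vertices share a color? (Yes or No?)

The chromatic number is 3. V6, V9, V10 are pairwise adjacent, so at least 3 colors are needed.
3 colors suffice: color 1 → {V9}; color 2 → {V1, V6, V7}; color 3 → {V2, V3, V4, V5, V8, V10}.
Since 4 ≥ 3, a proper 4-coloring certainly exists.

Yes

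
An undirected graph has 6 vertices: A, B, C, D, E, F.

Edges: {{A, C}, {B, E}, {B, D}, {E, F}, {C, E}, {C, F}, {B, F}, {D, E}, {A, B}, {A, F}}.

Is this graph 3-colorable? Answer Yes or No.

Yes

The chromatic number is 3. B, D, E are pairwise adjacent, so at least 3 colors are needed.
3 colors suffice: color 1 → {B, C}; color 2 → {A, E}; color 3 → {D, F}.
That is already a proper 3-coloring.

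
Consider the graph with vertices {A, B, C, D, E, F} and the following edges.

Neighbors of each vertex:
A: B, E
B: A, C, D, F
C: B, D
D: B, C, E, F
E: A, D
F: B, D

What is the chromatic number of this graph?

B, C, D are mutually adjacent, so at least 3 colors are needed.
3 colors suffice: color 1 → {B, E}; color 2 → {A, D}; color 3 → {C, F}. No two adjacent vertices share a color.

3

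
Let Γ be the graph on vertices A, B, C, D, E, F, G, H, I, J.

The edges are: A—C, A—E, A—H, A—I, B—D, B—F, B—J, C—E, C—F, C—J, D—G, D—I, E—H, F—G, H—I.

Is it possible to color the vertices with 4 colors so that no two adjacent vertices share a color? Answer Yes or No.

The chromatic number is 3. A, C, E are pairwise adjacent, so at least 3 colors are needed.
3 colors suffice: color 1 → {B, C, G, H}; color 2 → {A, D, F, J}; color 3 → {E, I}.
Since 4 ≥ 3, a proper 4-coloring certainly exists.

Yes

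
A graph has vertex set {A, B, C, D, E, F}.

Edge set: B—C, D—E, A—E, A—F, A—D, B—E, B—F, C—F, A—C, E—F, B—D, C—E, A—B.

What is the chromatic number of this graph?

5

A, B, C, E, F form a clique, so at least 5 colors are needed.
5 colors suffice: color 1 → {A}; color 2 → {B}; color 3 → {E}; color 4 → {D, F}; color 5 → {C}. Every edge joins two different colors.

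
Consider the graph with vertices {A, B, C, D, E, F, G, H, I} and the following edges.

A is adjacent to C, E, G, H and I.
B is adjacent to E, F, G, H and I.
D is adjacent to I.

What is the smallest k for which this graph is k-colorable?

B and H are adjacent, so at least 2 colors are needed.
2 colors suffice: color 1 → {A, B, D}; color 2 → {C, E, F, G, H, I}. Each edge has distinct colors on its endpoints.

2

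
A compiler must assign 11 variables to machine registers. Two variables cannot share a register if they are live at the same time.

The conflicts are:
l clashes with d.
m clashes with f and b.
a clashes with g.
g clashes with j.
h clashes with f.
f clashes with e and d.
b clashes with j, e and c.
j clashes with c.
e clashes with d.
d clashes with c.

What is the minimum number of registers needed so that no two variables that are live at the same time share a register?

3

b, j, c pairwise conflict, so at least 3 registers are needed.
3 registers suffice: register 1 → {l, g, f, b}; register 2 → {m, a, h, j, d}; register 3 → {e, c}. No two conflicting variables share a register.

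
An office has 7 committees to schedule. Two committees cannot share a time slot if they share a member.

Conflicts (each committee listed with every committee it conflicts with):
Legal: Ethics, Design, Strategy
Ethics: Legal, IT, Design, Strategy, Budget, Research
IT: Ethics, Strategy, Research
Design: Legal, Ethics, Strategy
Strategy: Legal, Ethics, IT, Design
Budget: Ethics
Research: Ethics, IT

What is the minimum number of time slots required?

4

Legal, Ethics, Design, Strategy pairwise conflict, so at least 4 time slots are needed.
4 time slots suffice: Legal=4, Ethics=1, IT=3, Design=3, Strategy=2, Budget=2, Research=2. No two conflicting committees share a time slot.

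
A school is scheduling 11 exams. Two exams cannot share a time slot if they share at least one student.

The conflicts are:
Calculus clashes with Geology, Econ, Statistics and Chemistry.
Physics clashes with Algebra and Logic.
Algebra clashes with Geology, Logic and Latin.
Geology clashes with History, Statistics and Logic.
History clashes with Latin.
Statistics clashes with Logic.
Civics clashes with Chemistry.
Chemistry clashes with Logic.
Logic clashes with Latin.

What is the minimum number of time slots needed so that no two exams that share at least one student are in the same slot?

Calculus, Geology, Statistics pairwise conflict, so at least 3 time slots are needed.
Using 3 time slots: Calculus=1, Physics=2, Algebra=3, Geology=2, History=1, Econ=2, Statistics=3, Civics=1, Chemistry=2, Logic=1, Latin=2. Each listed conflict is separated.

3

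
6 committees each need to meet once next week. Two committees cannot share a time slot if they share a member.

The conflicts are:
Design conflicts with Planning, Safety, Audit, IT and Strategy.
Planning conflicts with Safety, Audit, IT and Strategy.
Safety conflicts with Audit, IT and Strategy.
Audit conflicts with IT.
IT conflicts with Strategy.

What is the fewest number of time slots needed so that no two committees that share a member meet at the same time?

Design, Planning, Safety, IT, Strategy all conflict with each other, so at least 5 time slots are needed.
A valid assignment using 5 time slots: Design=1, Planning=2, Safety=4, Audit=5, IT=3, Strategy=5. No two conflicting committees share a time slot.

5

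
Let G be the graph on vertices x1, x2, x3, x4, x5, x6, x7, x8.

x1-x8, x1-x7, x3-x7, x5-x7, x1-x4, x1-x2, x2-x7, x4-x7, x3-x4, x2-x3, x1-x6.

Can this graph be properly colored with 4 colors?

Yes

The chromatic number is 3. x1, x2, x7 are mutually adjacent, so at least 3 colors are needed.
3 colors suffice: color 1 → {x1, x3, x5}; color 2 → {x6, x7, x8}; color 3 → {x2, x4}.
Since 4 ≥ 3, a proper 4-coloring certainly exists.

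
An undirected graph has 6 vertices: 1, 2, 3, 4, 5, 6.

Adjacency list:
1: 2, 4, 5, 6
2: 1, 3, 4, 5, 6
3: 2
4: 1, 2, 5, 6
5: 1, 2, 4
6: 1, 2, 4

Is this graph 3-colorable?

No

1, 2, 4, 5 form a clique, so at least 4 colors are needed.
So 3 colors are not enough.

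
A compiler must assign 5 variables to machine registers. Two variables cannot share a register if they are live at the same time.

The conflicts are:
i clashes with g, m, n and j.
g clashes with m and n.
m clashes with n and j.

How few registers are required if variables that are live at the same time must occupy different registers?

4

i, g, m, n pairwise conflict, so at least 4 registers are needed.
4 registers suffice: register 1 → {m}; register 2 → {i}; register 3 → {g, j}; register 4 → {n}. No two conflicting variables share a register.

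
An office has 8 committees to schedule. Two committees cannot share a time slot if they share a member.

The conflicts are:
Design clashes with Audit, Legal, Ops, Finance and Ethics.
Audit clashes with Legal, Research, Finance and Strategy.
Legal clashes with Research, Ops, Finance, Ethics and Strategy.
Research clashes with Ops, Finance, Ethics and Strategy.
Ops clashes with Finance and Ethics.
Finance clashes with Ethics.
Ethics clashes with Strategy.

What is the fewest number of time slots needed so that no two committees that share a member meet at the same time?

Legal, Research, Ops, Finance, Ethics all conflict with each other, so at least 5 time slots are needed.
Using 5 time slots: Design=2, Audit=3, Legal=1, Research=2, Ops=5, Finance=4, Ethics=3, Strategy=4. Every pair that conflicts lands in different time slots.

5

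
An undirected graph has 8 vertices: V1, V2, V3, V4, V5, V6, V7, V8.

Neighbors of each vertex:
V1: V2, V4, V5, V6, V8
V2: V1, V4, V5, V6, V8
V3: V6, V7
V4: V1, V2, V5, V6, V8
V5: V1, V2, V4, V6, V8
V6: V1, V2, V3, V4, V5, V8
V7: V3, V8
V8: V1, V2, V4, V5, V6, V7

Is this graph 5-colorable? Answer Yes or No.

No

V1, V2, V4, V5, V6, V8 form a clique, so at least 6 colors are needed.
So 5 colors are not enough.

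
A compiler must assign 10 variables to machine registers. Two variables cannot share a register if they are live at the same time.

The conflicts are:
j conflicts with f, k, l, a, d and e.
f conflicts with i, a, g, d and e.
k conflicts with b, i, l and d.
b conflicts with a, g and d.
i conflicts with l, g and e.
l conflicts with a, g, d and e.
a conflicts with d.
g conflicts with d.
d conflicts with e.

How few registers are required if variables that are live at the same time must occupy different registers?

4

j, f, a, d pairwise conflict, so at least 4 registers are needed.
Using 4 registers: j=3, f=2, k=4, b=2, i=1, l=2, a=4, g=3, d=1, e=4. No two conflicting variables share a register.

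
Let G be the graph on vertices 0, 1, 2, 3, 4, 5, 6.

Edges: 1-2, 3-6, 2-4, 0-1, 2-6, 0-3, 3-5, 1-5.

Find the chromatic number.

The cycle 2-1-5-3-6-2 has odd length 5, so it cannot be 2-colored; at least 3 colors are needed.
3 colors suffice: 0=b, 1=a, 2=b, 3=a, 4=a, 5=b, 6=c. Every edge joins two different colors.

3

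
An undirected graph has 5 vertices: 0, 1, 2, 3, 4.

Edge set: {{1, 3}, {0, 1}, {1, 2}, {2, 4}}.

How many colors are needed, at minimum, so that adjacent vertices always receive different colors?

1 and 3 are adjacent, so at least 2 colors are needed.
A valid assignment using 2 colors: 0=b, 1=a, 2=b, 3=b, 4=a. Each edge has distinct colors on its endpoints.

2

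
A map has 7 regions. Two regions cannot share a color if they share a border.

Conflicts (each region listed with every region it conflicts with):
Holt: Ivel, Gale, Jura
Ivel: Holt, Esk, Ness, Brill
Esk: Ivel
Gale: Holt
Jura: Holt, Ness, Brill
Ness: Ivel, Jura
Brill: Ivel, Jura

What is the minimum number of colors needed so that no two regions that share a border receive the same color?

Holt and Gale conflict, so at least 2 colors are needed.
2 colors suffice: Holt=2, Ivel=1, Esk=2, Gale=1, Jura=1, Ness=2, Brill=2. Every pair that conflicts lands in different colors.

2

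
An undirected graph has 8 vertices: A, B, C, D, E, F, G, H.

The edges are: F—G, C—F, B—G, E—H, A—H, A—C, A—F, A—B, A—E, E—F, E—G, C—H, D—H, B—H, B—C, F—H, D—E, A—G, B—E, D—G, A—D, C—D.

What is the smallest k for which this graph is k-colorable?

4

A, B, C, H are pairwise adjacent (a clique of size 4), so at least 4 colors are needed.
4 colors suffice: color 1 → {A}; color 2 → {G, H}; color 3 → {C, E}; color 4 → {B, D, F}. No two adjacent vertices share a color.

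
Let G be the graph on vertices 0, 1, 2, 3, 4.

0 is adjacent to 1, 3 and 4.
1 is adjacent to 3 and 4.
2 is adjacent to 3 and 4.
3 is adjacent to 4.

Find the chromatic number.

4

0, 1, 3, 4 are mutually adjacent (a clique of size 4), so at least 4 colors are needed.
One proper 4-coloring: 0=green, 1=yellow, 2=green, 3=red, 4=blue. No two adjacent vertices share a color.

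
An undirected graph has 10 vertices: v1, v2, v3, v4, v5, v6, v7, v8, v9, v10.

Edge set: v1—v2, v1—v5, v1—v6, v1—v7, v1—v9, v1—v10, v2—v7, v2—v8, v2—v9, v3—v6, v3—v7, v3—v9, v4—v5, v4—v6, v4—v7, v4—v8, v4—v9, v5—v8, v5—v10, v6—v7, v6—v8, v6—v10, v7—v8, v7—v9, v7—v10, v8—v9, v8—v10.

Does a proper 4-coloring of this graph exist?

Yes

The chromatic number is 4. v1, v2, v7, v9 are mutually adjacent (a clique of size 4), so at least 4 colors are needed.
One proper 4-coloring: v1=B, v2=Y, v3=B, v4=Y, v5=R, v6=G, v7=R, v8=B, v9=G, v10=Y.
That is already a proper 4-coloring.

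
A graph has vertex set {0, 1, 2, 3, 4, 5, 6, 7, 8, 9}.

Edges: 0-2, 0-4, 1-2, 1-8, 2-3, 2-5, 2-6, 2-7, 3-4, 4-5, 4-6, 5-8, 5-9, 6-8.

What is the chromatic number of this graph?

2

2 and 3 are adjacent, so at least 2 colors are needed.
2 colors suffice: color a → {2, 4, 8, 9}; color b → {0, 1, 3, 5, 6, 7}. No two adjacent vertices share a color.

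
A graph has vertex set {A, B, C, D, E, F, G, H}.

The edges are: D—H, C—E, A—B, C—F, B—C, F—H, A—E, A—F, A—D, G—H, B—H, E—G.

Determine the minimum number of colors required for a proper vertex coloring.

3

The cycle E-A-F-H-G-E has odd length 5, so it cannot be 2-colored; at least 3 colors are needed.
One proper 3-coloring: A=1, B=2, C=1, D=2, E=2, F=2, G=3, H=1. Each edge has distinct colors on its endpoints.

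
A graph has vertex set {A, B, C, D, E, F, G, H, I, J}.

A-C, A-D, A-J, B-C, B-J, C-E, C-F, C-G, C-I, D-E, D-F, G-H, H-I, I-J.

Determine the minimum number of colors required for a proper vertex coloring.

2

C and E are adjacent, so at least 2 colors are needed.
A valid assignment using 2 colors: A=2, B=2, C=1, D=1, E=2, F=2, G=2, H=1, I=2, J=1. Each edge has distinct colors on its endpoints.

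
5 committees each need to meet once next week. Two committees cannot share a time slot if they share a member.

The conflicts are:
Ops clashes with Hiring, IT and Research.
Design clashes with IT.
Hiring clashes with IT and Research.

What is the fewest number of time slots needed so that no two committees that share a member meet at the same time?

3

Ops, Hiring, Research are mutually in conflict, so at least 3 time slots are needed.
3 time slots suffice: time slot 1 → {Design, Hiring}; time slot 2 → {IT, Research}; time slot 3 → {Ops}. Each listed conflict is separated.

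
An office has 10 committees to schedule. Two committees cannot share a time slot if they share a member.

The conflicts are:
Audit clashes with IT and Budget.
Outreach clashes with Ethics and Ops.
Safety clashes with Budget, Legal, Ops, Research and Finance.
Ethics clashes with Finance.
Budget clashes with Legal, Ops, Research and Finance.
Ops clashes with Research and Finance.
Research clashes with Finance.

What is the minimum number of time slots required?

5

Safety, Budget, Ops, Research, Finance pairwise conflict, so at least 5 time slots are needed.
Using 5 time slots: Audit=2, Outreach=1, Safety=3, IT=1, Ethics=2, Budget=1, Legal=2, Ops=2, Research=5, Finance=4. Each listed conflict is separated.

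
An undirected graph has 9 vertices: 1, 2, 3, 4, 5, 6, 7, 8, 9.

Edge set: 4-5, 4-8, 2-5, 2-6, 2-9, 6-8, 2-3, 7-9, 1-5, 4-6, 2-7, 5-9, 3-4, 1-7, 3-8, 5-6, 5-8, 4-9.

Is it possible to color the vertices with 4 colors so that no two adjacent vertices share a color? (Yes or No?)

The chromatic number is 4. 4, 5, 6, 8 form a clique, so at least 4 colors are needed.
4 colors suffice: color red → {3, 5, 7}; color blue → {1, 2, 4}; color green → {8, 9}; color yellow → {6}.
That is already a proper 4-coloring.

Yes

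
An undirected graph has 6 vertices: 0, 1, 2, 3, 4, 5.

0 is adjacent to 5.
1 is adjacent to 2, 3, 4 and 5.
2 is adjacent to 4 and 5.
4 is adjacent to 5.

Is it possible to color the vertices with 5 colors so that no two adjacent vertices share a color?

The chromatic number is 4. 1, 2, 4, 5 form a clique, so at least 4 colors are needed.
One proper 4-coloring: 0=red, 1=red, 2=green, 3=blue, 4=yellow, 5=blue.
Since 5 ≥ 4, a proper 5-coloring certainly exists.

Yes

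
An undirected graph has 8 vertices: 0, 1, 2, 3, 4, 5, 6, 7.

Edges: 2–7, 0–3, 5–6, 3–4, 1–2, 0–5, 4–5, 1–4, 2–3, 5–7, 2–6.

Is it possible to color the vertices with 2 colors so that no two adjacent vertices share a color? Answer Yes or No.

The cycle 1-4-5-6-2-1 has odd length 5, so it cannot be 2-colored; at least 3 colors are needed.
So 2 colors are not enough.

No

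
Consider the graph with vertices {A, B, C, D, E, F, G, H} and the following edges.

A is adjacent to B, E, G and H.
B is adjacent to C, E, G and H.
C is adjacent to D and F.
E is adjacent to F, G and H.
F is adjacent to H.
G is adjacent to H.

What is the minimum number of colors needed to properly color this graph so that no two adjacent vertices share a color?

5

A, B, E, G, H are mutually adjacent (a clique of size 5), so at least 5 colors are needed.
5 colors suffice: color 1 → {C, E}; color 2 → {D, H}; color 3 → {B, F}; color 4 → {G}; color 5 → {A}. Each edge has distinct colors on its endpoints.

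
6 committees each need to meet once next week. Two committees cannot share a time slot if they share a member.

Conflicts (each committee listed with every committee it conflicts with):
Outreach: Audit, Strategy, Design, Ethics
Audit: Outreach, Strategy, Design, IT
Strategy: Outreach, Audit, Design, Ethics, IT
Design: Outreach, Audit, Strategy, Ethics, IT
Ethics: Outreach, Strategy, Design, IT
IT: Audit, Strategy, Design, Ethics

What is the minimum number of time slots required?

Strategy, Design, Ethics, IT all conflict with each other, so at least 4 time slots are needed.
4 time slots suffice: time slot 1 → {Design}; time slot 2 → {Strategy}; time slot 3 → {Audit, Ethics}; time slot 4 → {Outreach, IT}. Every pair that conflicts lands in different time slots.

4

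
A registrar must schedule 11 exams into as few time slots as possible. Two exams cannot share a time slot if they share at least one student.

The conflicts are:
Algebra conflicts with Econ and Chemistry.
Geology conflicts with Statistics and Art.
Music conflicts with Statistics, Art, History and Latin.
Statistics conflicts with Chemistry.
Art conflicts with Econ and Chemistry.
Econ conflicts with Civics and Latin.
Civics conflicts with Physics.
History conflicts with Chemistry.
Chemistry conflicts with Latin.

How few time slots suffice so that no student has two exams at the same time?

Statistics and Chemistry conflict, so at least 2 time slots are needed.
2 time slots suffice: Algebra=2, Geology=1, Music=1, Statistics=2, Art=2, Econ=1, Civics=2, History=2, Chemistry=1, Physics=1, Latin=2. Each listed conflict is separated.

2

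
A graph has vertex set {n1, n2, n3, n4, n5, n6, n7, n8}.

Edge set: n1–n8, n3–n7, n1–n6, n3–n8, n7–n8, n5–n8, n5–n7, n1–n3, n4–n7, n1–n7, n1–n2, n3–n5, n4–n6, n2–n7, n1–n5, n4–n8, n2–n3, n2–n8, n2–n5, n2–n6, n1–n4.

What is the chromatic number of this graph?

n1, n2, n3, n5, n7, n8 are pairwise adjacent (a clique of size 6), so at least 6 colors are needed.
6 colors suffice: color 1 → {n1}; color 2 → {n6, n7}; color 3 → {n2, n4}; color 4 → {n8}; color 5 → {n5}; color 6 → {n3}. No two adjacent vertices share a color.

6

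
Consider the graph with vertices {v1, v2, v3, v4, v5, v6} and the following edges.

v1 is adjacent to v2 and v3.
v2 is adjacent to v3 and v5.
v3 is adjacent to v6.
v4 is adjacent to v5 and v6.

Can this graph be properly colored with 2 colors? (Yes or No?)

No

v1, v2, v3 are pairwise adjacent, so at least 3 colors are needed.
So 2 colors are not enough.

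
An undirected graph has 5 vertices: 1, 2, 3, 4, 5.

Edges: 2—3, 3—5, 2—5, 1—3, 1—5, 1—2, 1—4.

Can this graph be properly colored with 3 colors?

1, 2, 3, 5 are pairwise adjacent (a clique of size 4), so at least 4 colors are needed.
So 3 colors are not enough.

No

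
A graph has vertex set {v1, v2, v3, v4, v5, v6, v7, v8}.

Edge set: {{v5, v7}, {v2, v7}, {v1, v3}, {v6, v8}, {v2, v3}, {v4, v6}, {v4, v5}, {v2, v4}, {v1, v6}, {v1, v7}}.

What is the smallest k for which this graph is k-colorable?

3

The cycle v1-v7-v5-v4-v6-v1 has odd length 5, so it cannot be 2-colored; at least 3 colors are needed.
One proper 3-coloring: v1=1, v2=1, v3=2, v4=3, v5=1, v6=2, v7=2, v8=1. Each edge has distinct colors on its endpoints.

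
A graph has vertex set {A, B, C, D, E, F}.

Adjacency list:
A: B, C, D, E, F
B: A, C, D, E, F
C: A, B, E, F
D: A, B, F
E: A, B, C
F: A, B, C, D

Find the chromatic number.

A, B, C, E are mutually adjacent (a clique of size 4), so at least 4 colors are needed.
One proper 4-coloring: A=red, B=blue, C=green, D=green, E=yellow, F=yellow. No two adjacent vertices share a color.

4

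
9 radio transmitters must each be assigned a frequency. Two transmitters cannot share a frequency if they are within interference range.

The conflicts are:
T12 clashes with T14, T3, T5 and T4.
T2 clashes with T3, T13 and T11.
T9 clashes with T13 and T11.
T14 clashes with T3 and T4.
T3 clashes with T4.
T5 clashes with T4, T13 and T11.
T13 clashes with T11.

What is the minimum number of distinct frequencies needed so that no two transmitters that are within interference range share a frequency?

T12, T14, T3, T4 are mutually in conflict, so at least 4 frequencies are needed.
4 frequencies suffice: T12=2, T2=4, T9=3, T14=4, T3=3, T5=3, T4=1, T13=1, T11=2. No two conflicting transmitters share a frequency.

4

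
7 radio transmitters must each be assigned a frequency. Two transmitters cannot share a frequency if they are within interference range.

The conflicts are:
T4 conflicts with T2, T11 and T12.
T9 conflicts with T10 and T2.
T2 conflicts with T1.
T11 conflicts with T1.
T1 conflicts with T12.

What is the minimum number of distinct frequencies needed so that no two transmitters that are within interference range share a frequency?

2

T2 and T1 conflict, so at least 2 frequencies are needed.
2 frequencies suffice: frequency 1 → {T10, T2, T11, T12}; frequency 2 → {T4, T9, T1}. No two conflicting transmitters share a frequency.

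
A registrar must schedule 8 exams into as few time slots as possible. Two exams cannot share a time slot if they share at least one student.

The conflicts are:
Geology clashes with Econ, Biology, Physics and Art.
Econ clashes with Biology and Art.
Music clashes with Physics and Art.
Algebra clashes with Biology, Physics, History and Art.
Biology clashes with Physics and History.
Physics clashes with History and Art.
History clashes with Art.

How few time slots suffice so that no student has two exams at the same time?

4

Algebra, Biology, Physics, History pairwise conflict, so at least 4 time slots are needed.
4 time slots suffice: time slot 1 → {Econ, Physics}; time slot 2 → {Biology, Art}; time slot 3 → {Geology, Music, History}; time slot 4 → {Algebra}. Each listed conflict is separated.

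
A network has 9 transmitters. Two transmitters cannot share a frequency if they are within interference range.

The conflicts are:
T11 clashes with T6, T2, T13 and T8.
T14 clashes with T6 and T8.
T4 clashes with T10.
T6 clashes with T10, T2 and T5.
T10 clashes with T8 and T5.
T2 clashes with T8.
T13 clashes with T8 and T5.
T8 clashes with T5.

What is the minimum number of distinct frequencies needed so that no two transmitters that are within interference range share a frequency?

3

T11, T6, T2 pairwise conflict, so at least 3 frequencies are needed.
A valid assignment using 3 frequencies: T11=2, T14=2, T4=1, T6=1, T10=3, T2=3, T13=3, T8=1, T5=2. No two conflicting transmitters share a frequency.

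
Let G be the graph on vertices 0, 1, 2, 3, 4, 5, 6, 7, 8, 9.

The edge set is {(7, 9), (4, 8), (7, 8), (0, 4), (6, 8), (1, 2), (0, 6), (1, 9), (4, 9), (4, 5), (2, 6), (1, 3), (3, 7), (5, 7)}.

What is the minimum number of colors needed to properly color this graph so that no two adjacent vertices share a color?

2

7 and 8 are adjacent, so at least 2 colors are needed.
One proper 2-coloring: 0=b, 1=a, 2=b, 3=b, 4=a, 5=b, 6=a, 7=a, 8=b, 9=b. Each edge has distinct colors on its endpoints.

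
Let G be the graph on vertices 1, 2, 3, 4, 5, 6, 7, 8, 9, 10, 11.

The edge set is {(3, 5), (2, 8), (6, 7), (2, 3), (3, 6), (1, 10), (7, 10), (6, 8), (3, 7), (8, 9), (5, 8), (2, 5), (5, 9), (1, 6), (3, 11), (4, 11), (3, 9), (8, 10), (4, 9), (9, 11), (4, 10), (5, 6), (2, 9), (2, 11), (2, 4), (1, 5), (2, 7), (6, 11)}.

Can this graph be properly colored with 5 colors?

The chromatic number is 4. 2, 4, 9, 11 are pairwise adjacent (a clique of size 4), so at least 4 colors are needed.
4 colors suffice: color red → {2, 6, 10}; color blue → {5, 7, 11}; color green → {1, 9}; color yellow → {3, 4, 8}.
Since 5 ≥ 4, a proper 5-coloring certainly exists.

Yes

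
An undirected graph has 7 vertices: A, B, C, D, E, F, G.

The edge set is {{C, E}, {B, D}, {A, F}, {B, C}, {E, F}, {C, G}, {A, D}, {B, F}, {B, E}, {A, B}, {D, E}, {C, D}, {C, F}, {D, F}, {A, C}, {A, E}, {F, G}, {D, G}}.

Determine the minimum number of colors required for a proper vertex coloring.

A, B, C, D, E, F form a clique, so at least 6 colors are needed.
One proper 6-coloring: A=6, B=5, C=2, D=1, E=4, F=3, G=4. Each edge has distinct colors on its endpoints.

6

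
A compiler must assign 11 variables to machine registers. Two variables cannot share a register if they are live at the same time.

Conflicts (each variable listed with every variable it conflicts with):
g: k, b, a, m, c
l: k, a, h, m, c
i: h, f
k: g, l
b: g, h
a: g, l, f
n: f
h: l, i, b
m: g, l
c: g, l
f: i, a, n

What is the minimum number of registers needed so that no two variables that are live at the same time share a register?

3

The cycle k-l-h-b-g-k has odd length 5, so it cannot be 2-colored; at least 3 registers are needed.
A valid assignment using 3 registers: g=1, l=1, i=3, k=2, b=3, a=2, n=2, h=2, m=2, c=2, f=1. Each listed conflict is separated.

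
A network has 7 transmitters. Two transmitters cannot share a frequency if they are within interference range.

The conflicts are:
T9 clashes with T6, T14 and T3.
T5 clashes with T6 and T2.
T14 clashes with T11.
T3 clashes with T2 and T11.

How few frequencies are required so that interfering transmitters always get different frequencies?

3

The cycle T6-T5-T2-T3-T9-T6 has odd length 5, so it cannot be 2-colored; at least 3 frequencies are needed.
A valid assignment using 3 frequencies: T9=1, T5=3, T6=2, T14=2, T3=2, T2=1, T11=1. No two conflicting transmitters share a frequency.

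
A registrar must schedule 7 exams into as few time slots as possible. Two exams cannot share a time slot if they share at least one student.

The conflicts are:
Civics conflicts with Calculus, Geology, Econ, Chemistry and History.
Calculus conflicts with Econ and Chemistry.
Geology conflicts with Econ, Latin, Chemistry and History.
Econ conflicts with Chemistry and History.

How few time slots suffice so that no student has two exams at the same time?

4

Civics, Geology, Econ, Chemistry pairwise conflict, so at least 4 time slots are needed.
4 time slots suffice: time slot 1 → {Econ, Latin}; time slot 2 → {Civics}; time slot 3 → {Calculus, Geology}; time slot 4 → {Chemistry, History}. No two conflicting exams share a time slot.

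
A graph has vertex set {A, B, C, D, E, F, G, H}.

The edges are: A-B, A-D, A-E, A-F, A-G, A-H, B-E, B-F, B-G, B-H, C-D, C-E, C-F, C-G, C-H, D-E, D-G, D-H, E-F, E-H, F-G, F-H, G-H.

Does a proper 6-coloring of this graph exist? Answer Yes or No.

Yes

The chromatic number is 5. A, B, E, F, H are mutually adjacent (a clique of size 5), so at least 5 colors are needed.
5 colors suffice: color 1 → {H}; color 2 → {E, G}; color 3 → {D, F}; color 4 → {A, C}; color 5 → {B}.
Since 6 ≥ 5, a proper 6-coloring certainly exists.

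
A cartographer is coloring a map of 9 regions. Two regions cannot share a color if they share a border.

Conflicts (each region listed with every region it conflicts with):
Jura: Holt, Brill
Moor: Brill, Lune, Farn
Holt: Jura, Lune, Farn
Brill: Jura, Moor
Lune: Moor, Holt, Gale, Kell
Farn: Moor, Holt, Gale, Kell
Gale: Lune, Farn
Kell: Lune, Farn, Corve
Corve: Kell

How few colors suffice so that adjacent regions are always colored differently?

The cycle Jura-Holt-Farn-Moor-Brill-Jura has odd length 5, so it cannot be 2-colored; at least 3 colors are needed.
3 colors suffice: Jura=1, Moor=2, Holt=2, Brill=3, Lune=1, Farn=1, Gale=2, Kell=2, Corve=1. Each listed conflict is separated.

3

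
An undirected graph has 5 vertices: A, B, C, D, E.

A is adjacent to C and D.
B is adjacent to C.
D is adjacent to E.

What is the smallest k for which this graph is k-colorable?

A and D are adjacent, so at least 2 colors are needed.
2 colors suffice: A=red, B=red, C=blue, D=blue, E=red. Each edge has distinct colors on its endpoints.

2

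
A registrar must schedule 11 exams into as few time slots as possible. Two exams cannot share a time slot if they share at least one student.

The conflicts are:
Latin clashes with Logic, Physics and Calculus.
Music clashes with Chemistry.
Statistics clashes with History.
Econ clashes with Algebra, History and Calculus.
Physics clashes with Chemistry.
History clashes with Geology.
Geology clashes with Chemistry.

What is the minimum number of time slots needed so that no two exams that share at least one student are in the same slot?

3

The cycle Chemistry-Geology-History-Econ-Calculus-Latin-Physics-Chemistry has odd length 7, so it cannot be 2-colored; at least 3 time slots are needed.
A valid assignment using 3 time slots: Latin=1, Music=2, Statistics=1, Logic=2, Econ=1, Physics=2, Algebra=2, History=2, Geology=3, Calculus=2, Chemistry=1. Each listed conflict is separated.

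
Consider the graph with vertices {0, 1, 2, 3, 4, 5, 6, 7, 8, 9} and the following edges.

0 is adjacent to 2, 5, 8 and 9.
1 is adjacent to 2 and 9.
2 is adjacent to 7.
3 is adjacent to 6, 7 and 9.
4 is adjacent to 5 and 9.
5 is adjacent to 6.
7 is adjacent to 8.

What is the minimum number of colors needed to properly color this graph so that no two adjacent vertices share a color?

3

The cycle 3-9-4-5-6-3 has odd length 5, so it cannot be 2-colored; at least 3 colors are needed.
3 colors suffice: color a → {0, 1, 3, 4}; color b → {5, 7, 9}; color c → {2, 6, 8}. Each edge has distinct colors on its endpoints.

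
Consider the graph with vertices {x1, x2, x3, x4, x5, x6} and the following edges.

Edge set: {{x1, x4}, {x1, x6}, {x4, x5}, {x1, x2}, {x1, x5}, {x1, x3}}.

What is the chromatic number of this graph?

3

x1, x4, x5 are mutually adjacent, so at least 3 colors are needed.
3 colors suffice: color 1 → {x1}; color 2 → {x2, x3, x4, x6}; color 3 → {x5}. Each edge has distinct colors on its endpoints.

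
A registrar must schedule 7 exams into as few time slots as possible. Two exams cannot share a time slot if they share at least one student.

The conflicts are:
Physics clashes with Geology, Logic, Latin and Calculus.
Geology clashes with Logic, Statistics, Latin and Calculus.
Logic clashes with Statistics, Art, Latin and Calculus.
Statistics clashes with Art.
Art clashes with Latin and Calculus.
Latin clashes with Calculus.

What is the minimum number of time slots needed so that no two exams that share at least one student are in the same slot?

5

Physics, Geology, Logic, Latin, Calculus all conflict with each other, so at least 5 time slots are needed.
5 time slots suffice: Physics=5, Geology=2, Logic=1, Statistics=3, Art=2, Latin=4, Calculus=3. No two conflicting exams share a time slot.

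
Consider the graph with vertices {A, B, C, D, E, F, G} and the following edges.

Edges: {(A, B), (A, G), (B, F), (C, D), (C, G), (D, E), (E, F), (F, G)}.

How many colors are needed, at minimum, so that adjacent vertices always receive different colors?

3

The cycle E-D-C-G-F-E has odd length 5, so it cannot be 2-colored; at least 3 colors are needed.
3 colors suffice: color 1 → {A, C, F}; color 2 → {B, E, G}; color 3 → {D}. Every edge joins two different colors.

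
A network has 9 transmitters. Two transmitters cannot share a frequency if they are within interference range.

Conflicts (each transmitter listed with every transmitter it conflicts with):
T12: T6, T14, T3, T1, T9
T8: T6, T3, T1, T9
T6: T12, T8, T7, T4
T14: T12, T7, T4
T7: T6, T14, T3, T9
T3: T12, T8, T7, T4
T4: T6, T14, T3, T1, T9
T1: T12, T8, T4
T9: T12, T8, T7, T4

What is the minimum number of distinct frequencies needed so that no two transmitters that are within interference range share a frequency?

T12 and T3 conflict, so at least 2 frequencies are needed.
A valid assignment using 2 frequencies: T12=1, T8=1, T6=2, T14=2, T7=1, T3=2, T4=1, T1=2, T9=2. Each listed conflict is separated.

2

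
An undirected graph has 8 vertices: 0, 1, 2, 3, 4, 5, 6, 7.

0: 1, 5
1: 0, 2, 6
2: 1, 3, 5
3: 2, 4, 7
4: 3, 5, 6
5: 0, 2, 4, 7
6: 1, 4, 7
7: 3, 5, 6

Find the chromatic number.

The cycle 7-5-0-1-6-7 has odd length 5, so it cannot be 2-colored; at least 3 colors are needed.
One proper 3-coloring: 0=blue, 1=green, 2=blue, 3=red, 4=blue, 5=red, 6=red, 7=blue. No two adjacent vertices share a color.

3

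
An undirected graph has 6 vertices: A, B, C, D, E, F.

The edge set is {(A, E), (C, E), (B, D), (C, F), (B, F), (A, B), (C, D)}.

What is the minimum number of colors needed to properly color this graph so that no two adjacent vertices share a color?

The cycle C-E-A-B-D-C has odd length 5, so it cannot be 2-colored; at least 3 colors are needed.
3 colors suffice: color 1 → {B, C}; color 2 → {A, D, F}; color 3 → {E}. Each edge has distinct colors on its endpoints.

3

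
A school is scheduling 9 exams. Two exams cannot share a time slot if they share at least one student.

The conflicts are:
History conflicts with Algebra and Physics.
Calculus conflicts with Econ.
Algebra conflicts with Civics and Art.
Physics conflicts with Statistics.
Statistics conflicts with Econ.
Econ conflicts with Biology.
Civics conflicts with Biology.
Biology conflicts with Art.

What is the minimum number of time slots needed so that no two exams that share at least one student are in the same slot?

3

The cycle Algebra-Art-Biology-Econ-Statistics-Physics-History-Algebra has odd length 7, so it cannot be 2-colored; at least 3 time slots are needed.
3 time slots suffice: time slot 1 → {Algebra, Physics, Econ}; time slot 2 → {History, Calculus, Statistics, Biology}; time slot 3 → {Civics, Art}. Every pair that conflicts lands in different time slots.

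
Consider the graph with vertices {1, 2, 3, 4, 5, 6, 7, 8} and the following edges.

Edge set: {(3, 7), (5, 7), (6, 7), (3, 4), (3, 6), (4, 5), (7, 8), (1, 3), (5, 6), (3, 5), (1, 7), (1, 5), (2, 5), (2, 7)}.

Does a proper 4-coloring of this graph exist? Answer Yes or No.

Yes

The chromatic number is 4. 3, 5, 6, 7 are pairwise adjacent (a clique of size 4), so at least 4 colors are needed.
4 colors suffice: color red → {4, 7}; color blue → {5, 8}; color green → {2, 3}; color yellow → {1, 6}.
That is already a proper 4-coloring.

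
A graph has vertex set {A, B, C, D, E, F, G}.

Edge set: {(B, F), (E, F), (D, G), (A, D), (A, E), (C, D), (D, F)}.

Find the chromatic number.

A and E are adjacent, so at least 2 colors are needed.
One proper 2-coloring: A=2, B=1, C=2, D=1, E=1, F=2, G=2. Every edge joins two different colors.

2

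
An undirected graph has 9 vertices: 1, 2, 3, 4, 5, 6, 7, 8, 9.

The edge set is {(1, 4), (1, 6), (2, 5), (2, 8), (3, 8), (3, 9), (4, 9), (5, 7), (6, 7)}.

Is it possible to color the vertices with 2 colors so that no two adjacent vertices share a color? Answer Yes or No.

No

The cycle 1-6-7-5-2-8-3-9-4-1 has odd length 9, so it cannot be 2-colored; at least 3 colors are needed.
So 2 colors are not enough.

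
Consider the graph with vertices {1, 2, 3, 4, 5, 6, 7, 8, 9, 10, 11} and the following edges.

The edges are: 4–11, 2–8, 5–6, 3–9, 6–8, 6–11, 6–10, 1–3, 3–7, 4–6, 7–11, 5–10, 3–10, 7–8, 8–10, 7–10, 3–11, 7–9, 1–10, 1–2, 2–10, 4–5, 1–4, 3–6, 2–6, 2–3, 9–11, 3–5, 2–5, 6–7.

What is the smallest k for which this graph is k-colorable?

2, 3, 5, 6, 10 form a clique, so at least 5 colors are needed.
One proper 5-coloring: 1=red, 2=yellow, 3=blue, 4=blue, 5=purple, 6=red, 7=yellow, 8=blue, 9=red, 10=green, 11=green. Every edge joins two different colors.

5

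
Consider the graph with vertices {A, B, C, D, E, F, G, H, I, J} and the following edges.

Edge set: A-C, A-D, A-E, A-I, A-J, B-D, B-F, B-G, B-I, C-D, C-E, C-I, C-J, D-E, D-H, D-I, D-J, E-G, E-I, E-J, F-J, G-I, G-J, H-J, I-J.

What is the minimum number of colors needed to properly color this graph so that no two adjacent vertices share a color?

6

A, C, D, E, I, J are pairwise adjacent (a clique of size 6), so at least 6 colors are needed.
6 colors suffice: A=5, B=1, C=6, D=3, E=4, F=2, G=3, H=2, I=2, J=1. No two adjacent vertices share a color.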